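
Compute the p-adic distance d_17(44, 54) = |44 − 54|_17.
d_17(44, 54) = 1

Step 1 — x − y = 44 − 54 = -10. Step 2 — v_17(-10) = 0 (factor: -10 = −(17^0 · 10); the sign does not affect v_p). Step 3 — |x − y|_17 = 17^{0} = 1.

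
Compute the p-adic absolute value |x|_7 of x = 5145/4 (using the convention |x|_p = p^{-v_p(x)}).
|5145/4|_7 = 1/343

Step 1 — compute v_7(x) by factoring powers of 7 out of the numerator and denominator: v_7(5145/4) = 3. Step 2 — apply |x|_p = p^{-v_p(x)} = 7^{-3} = 1/343.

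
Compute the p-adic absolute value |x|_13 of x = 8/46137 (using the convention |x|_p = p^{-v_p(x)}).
|8/46137|_13 = 2197

Step 1 — compute v_13(x) by factoring powers of 13 out of the numerator and denominator: v_13(8/46137) = -3. Step 2 — apply |x|_p = p^{-v_p(x)} = 13^{3} = 2197.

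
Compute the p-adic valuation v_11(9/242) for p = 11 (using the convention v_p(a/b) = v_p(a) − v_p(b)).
v_11(9/242) = -2

Factor powers of 11 from the numerator and denominator of the reduced fraction: 9 = 11^0 · 9 and 242 = 11^2 · 2. Apply v_p(a/b) = v_p(a) − v_p(b): v_11(9/242) = 0 − 2 = -2.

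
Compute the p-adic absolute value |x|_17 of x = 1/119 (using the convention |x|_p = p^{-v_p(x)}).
|1/119|_17 = 17

Step 1 — compute v_17(x) by factoring powers of 17 out of the numerator and denominator: v_17(1/119) = -1. Step 2 — apply |x|_p = p^{-v_p(x)} = 17^{1} = 17.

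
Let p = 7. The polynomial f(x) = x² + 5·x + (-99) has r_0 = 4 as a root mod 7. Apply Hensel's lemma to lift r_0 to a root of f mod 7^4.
r_3 = 627 (mod 2401)

Hensel: r_{i+1} = r_i − f(r_i)·(f′(r_i))^{-1} mod 7^{i+2}, f′(x) = 2x + 5. Iterate:
  r_0 = 4 (mod 7)
  r_1 = 39 (mod 49)
  r_2 = 284 (mod 343)
  r_3 = 627 (mod 2401)
Final: r = 627 satisfies f(r) ≡ 0 mod 7^4.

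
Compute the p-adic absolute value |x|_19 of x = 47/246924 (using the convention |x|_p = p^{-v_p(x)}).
|47/246924|_19 = 6859

Step 1 — compute v_19(x) by factoring powers of 19 out of the numerator and denominator: v_19(47/246924) = -3. Step 2 — apply |x|_p = p^{-v_p(x)} = 19^{3} = 6859.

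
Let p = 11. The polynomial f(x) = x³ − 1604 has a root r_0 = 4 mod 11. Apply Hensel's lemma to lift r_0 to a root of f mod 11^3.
r_2 = 26 (mod 1331)

Hensel: r_{i+1} = r_i − f(r_i)/f′(r_i) mod 11^{i+2}, where f′(x) = 3x². Iterate:
  r_0 = 4 (mod 11)
  r_1 = 26 (mod 121)
  r_2 = 26 (mod 1331)
Final: r = 26 with f(r) ≡ 0 mod 11^3.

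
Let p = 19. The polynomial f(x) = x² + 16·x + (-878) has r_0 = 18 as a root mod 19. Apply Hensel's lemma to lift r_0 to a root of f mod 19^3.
r_2 = 4369 (mod 6859)

Hensel: r_{i+1} = r_i − f(r_i)·(f′(r_i))^{-1} mod 19^{i+2}, f′(x) = 2x + 16. Iterate:
  r_0 = 18 (mod 19)
  r_1 = 37 (mod 361)
  r_2 = 4369 (mod 6859)
Final: r = 4369 satisfies f(r) ≡ 0 mod 19^3.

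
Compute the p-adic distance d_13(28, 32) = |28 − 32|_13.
d_13(28, 32) = 1

Step 1 — x − y = 28 − 32 = -4. Step 2 — v_13(-4) = 0 (factor: -4 = −(13^0 · 4); the sign does not affect v_p). Step 3 — |x − y|_13 = 13^{0} = 1.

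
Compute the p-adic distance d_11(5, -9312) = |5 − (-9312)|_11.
d_11(5, -9312) = 1/1331

Step 1 — x − y = 5 − (-9312) = 9317. Step 2 — v_11(9317) = 3 (factor: 9317 = (11^3 · 7); the sign does not affect v_p). Step 3 — |x − y|_11 = 11^{-3} = 1/1331.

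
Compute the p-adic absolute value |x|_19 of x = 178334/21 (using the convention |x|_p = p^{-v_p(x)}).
|178334/21|_19 = 1/6859

Step 1 — compute v_19(x) by factoring powers of 19 out of the numerator and denominator: v_19(178334/21) = 3. Step 2 — apply |x|_p = p^{-v_p(x)} = 19^{-3} = 1/6859.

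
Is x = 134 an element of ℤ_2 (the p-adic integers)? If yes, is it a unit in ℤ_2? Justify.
x ∈ ℤ_2 but not a unit; v_2(x) = 1 > 0

ℤ_2 = {x ∈ ℚ_2 : v_2(x) ≥ 0} and ℤ_2^× = {x ∈ ℤ_2 : v_2(x) = 0}. Here v_2(134) = v_2(num) − v_2(den) = 1; compare against these criteria.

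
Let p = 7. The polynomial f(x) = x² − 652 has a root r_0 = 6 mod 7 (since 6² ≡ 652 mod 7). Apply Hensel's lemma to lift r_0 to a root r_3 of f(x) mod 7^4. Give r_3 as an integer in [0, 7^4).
r_3 = 1756 (mod 2401)

Hensel's recurrence: r_{i+1} = r_i − f(r_i)·(f′(r_i))^{-1} mod 7^{i+2}, with f′(x) = 2x. Iterate:
  r_0 = 6 (mod 7)
  r_1 = 41 (mod 49)
  r_2 = 41 (mod 343)
  r_3 = 1756 (mod 2401)
Final: r_3 = 1756, and one checks f(r_3) ≡ 0 mod 7^4.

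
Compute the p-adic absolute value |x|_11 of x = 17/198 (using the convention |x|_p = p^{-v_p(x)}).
|17/198|_11 = 11

Step 1 — compute v_11(x) by factoring powers of 11 out of the numerator and denominator: v_11(17/198) = -1. Step 2 — apply |x|_p = p^{-v_p(x)} = 11^{1} = 11.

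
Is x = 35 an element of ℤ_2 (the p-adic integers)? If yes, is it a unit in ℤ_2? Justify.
x ∈ ℤ_2^× (unit); v_2(x) = 0

ℤ_2 = {x ∈ ℚ_2 : v_2(x) ≥ 0} and ℤ_2^× = {x ∈ ℤ_2 : v_2(x) = 0}. Here v_2(35) = v_2(num) − v_2(den) = 0; compare against these criteria.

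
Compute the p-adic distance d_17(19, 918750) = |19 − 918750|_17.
d_17(19, 918750) = 1/83521

Step 1 — x − y = 19 − 918750 = -918731. Step 2 — v_17(-918731) = 4 (factor: -918731 = −(17^4 · 11); the sign does not affect v_p). Step 3 — |x − y|_17 = 17^{-4} = 1/83521.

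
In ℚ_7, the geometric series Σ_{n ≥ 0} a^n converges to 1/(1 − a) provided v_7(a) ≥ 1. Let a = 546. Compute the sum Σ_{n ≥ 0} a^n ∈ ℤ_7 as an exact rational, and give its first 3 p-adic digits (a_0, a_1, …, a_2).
Σ a^n = 1/(1 − a) = -1/545;  first 3 digits = (1, 1, 5)

v_7(a) = 1 ≥ 1, so the series converges in ℤ_7 to 1/(1 − a) = 1/(1 − 546) = -1/545. Expand this rational in ℤ_7: compute digits iteratively via d_i = x_i mod 7, x_{i+1} = (x_i − d_i)/7. The first 3 digits are (1, 1, 5).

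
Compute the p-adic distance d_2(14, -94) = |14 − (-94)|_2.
d_2(14, -94) = 1/4

Step 1 — x − y = 14 − (-94) = 108. Step 2 — v_2(108) = 2 (factor: 108 = (2^2 · 27); the sign does not affect v_p). Step 3 — |x − y|_2 = 2^{-2} = 1/4.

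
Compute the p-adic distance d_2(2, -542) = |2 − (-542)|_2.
d_2(2, -542) = 1/32

Step 1 — x − y = 2 − (-542) = 544. Step 2 — v_2(544) = 5 (factor: 544 = (2^5 · 17); the sign does not affect v_p). Step 3 — |x − y|_2 = 2^{-5} = 1/32.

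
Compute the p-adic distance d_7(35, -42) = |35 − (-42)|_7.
d_7(35, -42) = 1/7

Step 1 — x − y = 35 − (-42) = 77. Step 2 — v_7(77) = 1 (factor: 77 = (7^1 · 11); the sign does not affect v_p). Step 3 — |x − y|_7 = 7^{-1} = 1/7.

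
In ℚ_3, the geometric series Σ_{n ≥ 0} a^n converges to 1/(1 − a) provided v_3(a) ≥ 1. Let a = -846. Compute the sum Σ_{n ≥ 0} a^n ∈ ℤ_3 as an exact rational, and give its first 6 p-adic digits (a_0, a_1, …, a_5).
Σ a^n = 1/(1 − a) = 1/847;  first 6 digits = (1, 0, 2, 1, 2, 1)

v_3(a) = 2 ≥ 1, so the series converges in ℤ_3 to 1/(1 − a) = 1/(1 − (-846)) = 1/847. Expand this rational in ℤ_3: compute digits iteratively via d_i = x_i mod 3, x_{i+1} = (x_i − d_i)/3. The first 6 digits are (1, 0, 2, 1, 2, 1).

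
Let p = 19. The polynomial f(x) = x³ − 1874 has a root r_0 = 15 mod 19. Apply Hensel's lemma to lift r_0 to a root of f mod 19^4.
r_3 = 112894 (mod 130321)

Hensel: r_{i+1} = r_i − f(r_i)/f′(r_i) mod 19^{i+2}, where f′(x) = 3x². Iterate:
  r_0 = 15 (mod 19)
  r_1 = 262 (mod 361)
  r_2 = 3150 (mod 6859)
  r_3 = 112894 (mod 130321)
Final: r = 112894 with f(r) ≡ 0 mod 19^4.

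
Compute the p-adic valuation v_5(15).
v_5(15) = 1

v_5(n) is the largest exponent k such that 5^k divides n. Factor out: 15 = 5^1 · 3. (Sign doesn't affect v_p.) So v_5(15) = 1.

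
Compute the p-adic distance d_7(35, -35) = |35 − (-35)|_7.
d_7(35, -35) = 1/7

Step 1 — x − y = 35 − (-35) = 70. Step 2 — v_7(70) = 1 (factor: 70 = (7^1 · 10); the sign does not affect v_p). Step 3 — |x − y|_7 = 7^{-1} = 1/7.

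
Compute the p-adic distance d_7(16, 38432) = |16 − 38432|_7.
d_7(16, 38432) = 1/2401

Step 1 — x − y = 16 − 38432 = -38416. Step 2 — v_7(-38416) = 4 (factor: -38416 = −(7^4 · 16); the sign does not affect v_p). Step 3 — |x − y|_7 = 7^{-4} = 1/2401.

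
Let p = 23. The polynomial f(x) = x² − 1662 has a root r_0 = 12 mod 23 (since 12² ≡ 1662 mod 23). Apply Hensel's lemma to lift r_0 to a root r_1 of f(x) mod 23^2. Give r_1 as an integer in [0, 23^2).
r_1 = 472 (mod 529)

Hensel's recurrence: r_{i+1} = r_i − f(r_i)·(f′(r_i))^{-1} mod 23^{i+2}, with f′(x) = 2x. Iterate:
  r_0 = 12 (mod 23)
  r_1 = 472 (mod 529)
Final: r_1 = 472, and one checks f(r_1) ≡ 0 mod 23^2.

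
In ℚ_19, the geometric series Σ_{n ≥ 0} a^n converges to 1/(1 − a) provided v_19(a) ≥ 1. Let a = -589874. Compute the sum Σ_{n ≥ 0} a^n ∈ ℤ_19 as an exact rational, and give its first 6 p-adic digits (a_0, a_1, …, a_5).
Σ a^n = 1/(1 − a) = 1/589875;  first 6 digits = (1, 0, 0, 9, 14, 18)

v_19(a) = 3 ≥ 1, so the series converges in ℤ_19 to 1/(1 − a) = 1/(1 − (-589874)) = 1/589875. Expand this rational in ℤ_19: compute digits iteratively via d_i = x_i mod 19, x_{i+1} = (x_i − d_i)/19. The first 6 digits are (1, 0, 0, 9, 14, 18).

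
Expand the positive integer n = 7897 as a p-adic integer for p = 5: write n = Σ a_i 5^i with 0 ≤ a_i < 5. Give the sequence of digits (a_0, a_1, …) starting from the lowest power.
(a_0, a_1, …) = (2, 4, 0, 3, 2, 2)

Repeated division by 5 gives the digits low-to-high: 7897 = 2 + 4·5^1 + 3·5^3 + 2·5^4 + 2·5^5. Digit sequence: (2, 4, 0, 3, 2, 2).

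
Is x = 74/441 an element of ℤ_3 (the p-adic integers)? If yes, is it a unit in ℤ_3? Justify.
x ∉ ℤ_3 (v_3(x) = -2 < 0)

ℤ_3 = {x ∈ ℚ_3 : v_3(x) ≥ 0} and ℤ_3^× = {x ∈ ℤ_3 : v_3(x) = 0}. Here v_3(74/441) = v_3(num) − v_3(den) = -2; compare against these criteria.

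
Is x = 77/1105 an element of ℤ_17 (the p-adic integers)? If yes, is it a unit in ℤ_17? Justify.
x ∉ ℤ_17 (v_17(x) = -1 < 0)

ℤ_17 = {x ∈ ℚ_17 : v_17(x) ≥ 0} and ℤ_17^× = {x ∈ ℤ_17 : v_17(x) = 0}. Here v_17(77/1105) = v_17(num) − v_17(den) = -1; compare against these criteria.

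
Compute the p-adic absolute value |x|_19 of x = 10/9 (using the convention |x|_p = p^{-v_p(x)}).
|10/9|_19 = 1

Step 1 — compute v_19(x) by factoring powers of 19 out of the numerator and denominator: v_19(10/9) = 0. Step 2 — apply |x|_p = p^{-v_p(x)} = 19^{0} = 1.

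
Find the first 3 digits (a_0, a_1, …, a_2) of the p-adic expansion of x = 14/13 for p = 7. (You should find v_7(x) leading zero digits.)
(a_0, …, a_2) = (0, 5, 2)

v_7(14/13) = 1, so a_0 = ... = a_0 = 0. Factor out: x = 7^1 · u with u = 2/13 a unit in ℤ_7. Expand u iteratively via a_{v+i} = u_i mod 7, u_{i+1} = (u_i − a_{v+i})/7:
  u_0 = 2/13;  a_1 = 5;  u_1 = (u_0 − 5)/7 = -9/13
  u_1 = -9/13;  a_2 = 2;  u_2 = (u_1 − 2)/7 = -5/13
Digits: (0, 5, 2).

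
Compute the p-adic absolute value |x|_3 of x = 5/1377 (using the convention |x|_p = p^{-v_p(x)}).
|5/1377|_3 = 81

Step 1 — compute v_3(x) by factoring powers of 3 out of the numerator and denominator: v_3(5/1377) = -4. Step 2 — apply |x|_p = p^{-v_p(x)} = 3^{4} = 81.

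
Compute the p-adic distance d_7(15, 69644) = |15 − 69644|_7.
d_7(15, 69644) = 1/2401

Step 1 — x − y = 15 − 69644 = -69629. Step 2 — v_7(-69629) = 4 (factor: -69629 = −(7^4 · 29); the sign does not affect v_p). Step 3 — |x − y|_7 = 7^{-4} = 1/2401.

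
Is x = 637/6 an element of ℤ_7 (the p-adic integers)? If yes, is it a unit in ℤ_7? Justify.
x ∈ ℤ_7 but not a unit; v_7(x) = 2 > 0

ℤ_7 = {x ∈ ℚ_7 : v_7(x) ≥ 0} and ℤ_7^× = {x ∈ ℤ_7 : v_7(x) = 0}. Here v_7(637/6) = v_7(num) − v_7(den) = 2; compare against these criteria.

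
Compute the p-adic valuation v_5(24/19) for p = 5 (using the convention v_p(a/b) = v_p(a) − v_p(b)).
v_5(24/19) = 0

Factor powers of 5 from the numerator and denominator of the reduced fraction: 24 = 5^0 · 24 and 19 = 5^0 · 19. Apply v_p(a/b) = v_p(a) − v_p(b): v_5(24/19) = 0 − 0 = 0.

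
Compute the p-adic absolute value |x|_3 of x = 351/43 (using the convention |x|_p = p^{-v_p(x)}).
|351/43|_3 = 1/27

Step 1 — compute v_3(x) by factoring powers of 3 out of the numerator and denominator: v_3(351/43) = 3. Step 2 — apply |x|_p = p^{-v_p(x)} = 3^{-3} = 1/27.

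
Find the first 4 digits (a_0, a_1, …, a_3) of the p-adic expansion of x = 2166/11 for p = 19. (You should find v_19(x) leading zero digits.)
(a_0, …, a_3) = (0, 0, 4, 5)

v_19(2166/11) = 2, so a_0 = ... = a_1 = 0. Factor out: x = 19^2 · u with u = 6/11 a unit in ℤ_19. Expand u iteratively via a_{v+i} = u_i mod 19, u_{i+1} = (u_i − a_{v+i})/19:
  u_0 = 6/11;  a_2 = 4;  u_1 = (u_0 − 4)/19 = -2/11
  u_1 = -2/11;  a_3 = 5;  u_2 = (u_1 − 5)/19 = -3/11
Digits: (0, 0, 4, 5).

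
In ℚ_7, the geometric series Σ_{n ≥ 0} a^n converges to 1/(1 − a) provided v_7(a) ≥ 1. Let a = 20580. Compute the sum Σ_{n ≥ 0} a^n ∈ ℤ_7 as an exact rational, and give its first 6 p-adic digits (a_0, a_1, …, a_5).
Σ a^n = 1/(1 − a) = -1/20579;  first 6 digits = (1, 0, 0, 4, 1, 1)

v_7(a) = 3 ≥ 1, so the series converges in ℤ_7 to 1/(1 − a) = 1/(1 − 20580) = -1/20579. Expand this rational in ℤ_7: compute digits iteratively via d_i = x_i mod 7, x_{i+1} = (x_i − d_i)/7. The first 6 digits are (1, 0, 0, 4, 1, 1).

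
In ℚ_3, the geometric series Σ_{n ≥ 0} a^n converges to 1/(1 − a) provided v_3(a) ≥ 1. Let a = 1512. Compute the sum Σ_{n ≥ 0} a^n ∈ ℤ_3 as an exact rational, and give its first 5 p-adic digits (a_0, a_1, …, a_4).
Σ a^n = 1/(1 − a) = -1/1511;  first 5 digits = (1, 0, 0, 2, 0)

v_3(a) = 3 ≥ 1, so the series converges in ℤ_3 to 1/(1 − a) = 1/(1 − 1512) = -1/1511. Expand this rational in ℤ_3: compute digits iteratively via d_i = x_i mod 3, x_{i+1} = (x_i − d_i)/3. The first 5 digits are (1, 0, 0, 2, 0).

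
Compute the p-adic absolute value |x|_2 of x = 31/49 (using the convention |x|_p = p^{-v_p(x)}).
|31/49|_2 = 1

Step 1 — compute v_2(x) by factoring powers of 2 out of the numerator and denominator: v_2(31/49) = 0. Step 2 — apply |x|_p = p^{-v_p(x)} = 2^{0} = 1.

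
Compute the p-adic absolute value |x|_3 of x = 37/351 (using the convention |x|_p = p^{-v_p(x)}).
|37/351|_3 = 27

Step 1 — compute v_3(x) by factoring powers of 3 out of the numerator and denominator: v_3(37/351) = -3. Step 2 — apply |x|_p = p^{-v_p(x)} = 3^{3} = 27.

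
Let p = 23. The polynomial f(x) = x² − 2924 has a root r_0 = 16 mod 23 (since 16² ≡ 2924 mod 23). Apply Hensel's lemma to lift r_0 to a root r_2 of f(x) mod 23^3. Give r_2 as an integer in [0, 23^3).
r_2 = 9952 (mod 12167)

Hensel's recurrence: r_{i+1} = r_i − f(r_i)·(f′(r_i))^{-1} mod 23^{i+2}, with f′(x) = 2x. Iterate:
  r_0 = 16 (mod 23)
  r_1 = 430 (mod 529)
  r_2 = 9952 (mod 12167)
Final: r_2 = 9952, and one checks f(r_2) ≡ 0 mod 23^3.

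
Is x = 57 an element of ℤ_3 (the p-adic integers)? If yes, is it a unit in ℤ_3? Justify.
x ∈ ℤ_3 but not a unit; v_3(x) = 1 > 0

ℤ_3 = {x ∈ ℚ_3 : v_3(x) ≥ 0} and ℤ_3^× = {x ∈ ℤ_3 : v_3(x) = 0}. Here v_3(57) = v_3(num) − v_3(den) = 1; compare against these criteria.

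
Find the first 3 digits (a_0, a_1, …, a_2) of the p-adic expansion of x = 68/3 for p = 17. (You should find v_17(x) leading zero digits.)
(a_0, …, a_2) = (0, 7, 11)

v_17(68/3) = 1, so a_0 = ... = a_0 = 0. Factor out: x = 17^1 · u with u = 4/3 a unit in ℤ_17. Expand u iteratively via a_{v+i} = u_i mod 17, u_{i+1} = (u_i − a_{v+i})/17:
  u_0 = 4/3;  a_1 = 7;  u_1 = (u_0 − 7)/17 = -1/3
  u_1 = -1/3;  a_2 = 11;  u_2 = (u_1 − 11)/17 = -2/3
Digits: (0, 7, 11).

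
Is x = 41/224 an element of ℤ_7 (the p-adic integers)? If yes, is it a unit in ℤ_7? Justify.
x ∉ ℤ_7 (v_7(x) = -1 < 0)

ℤ_7 = {x ∈ ℚ_7 : v_7(x) ≥ 0} and ℤ_7^× = {x ∈ ℤ_7 : v_7(x) = 0}. Here v_7(41/224) = v_7(num) − v_7(den) = -1; compare against these criteria.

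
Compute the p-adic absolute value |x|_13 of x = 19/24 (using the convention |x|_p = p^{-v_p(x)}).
|19/24|_13 = 1

Step 1 — compute v_13(x) by factoring powers of 13 out of the numerator and denominator: v_13(19/24) = 0. Step 2 — apply |x|_p = p^{-v_p(x)} = 13^{0} = 1.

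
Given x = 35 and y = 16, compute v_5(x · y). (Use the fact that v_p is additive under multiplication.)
v_5(560) = 1

v_p(x) = 1 (factor: 35 = 5^1 · 7); v_p(y) = 0 (factor: 16 = 5^0 · 16). Additivity: v_p(xy) = v_p(x) + v_p(y) = 1 + 0 = 1. (Direct check: xy = 560 = 5^1 · (112).)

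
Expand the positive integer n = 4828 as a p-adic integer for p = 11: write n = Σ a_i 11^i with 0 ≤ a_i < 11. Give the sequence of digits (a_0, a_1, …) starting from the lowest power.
(a_0, a_1, …) = (10, 9, 6, 3)

Repeated division by 11 gives the digits low-to-high: 4828 = 10 + 9·11^1 + 6·11^2 + 3·11^3. Digit sequence: (10, 9, 6, 3).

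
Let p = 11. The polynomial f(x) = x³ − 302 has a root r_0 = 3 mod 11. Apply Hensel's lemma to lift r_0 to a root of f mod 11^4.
r_3 = 2357 (mod 14641)

Hensel: r_{i+1} = r_i − f(r_i)/f′(r_i) mod 11^{i+2}, where f′(x) = 3x². Iterate:
  r_0 = 3 (mod 11)
  r_1 = 58 (mod 121)
  r_2 = 1026 (mod 1331)
  r_3 = 2357 (mod 14641)
Final: r = 2357 with f(r) ≡ 0 mod 11^4.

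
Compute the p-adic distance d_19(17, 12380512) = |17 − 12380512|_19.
d_19(17, 12380512) = 1/2476099

Step 1 — x − y = 17 − 12380512 = -12380495. Step 2 — v_19(-12380495) = 5 (factor: -12380495 = −(19^5 · 5); the sign does not affect v_p). Step 3 — |x − y|_19 = 19^{-5} = 1/2476099.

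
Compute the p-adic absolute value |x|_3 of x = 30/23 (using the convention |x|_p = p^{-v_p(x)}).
|30/23|_3 = 1/3

Step 1 — compute v_3(x) by factoring powers of 3 out of the numerator and denominator: v_3(30/23) = 1. Step 2 — apply |x|_p = p^{-v_p(x)} = 3^{-1} = 1/3.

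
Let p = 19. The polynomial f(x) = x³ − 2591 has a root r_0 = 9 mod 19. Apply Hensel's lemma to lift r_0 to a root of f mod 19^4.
r_3 = 80949 (mod 130321)

Hensel: r_{i+1} = r_i − f(r_i)/f′(r_i) mod 19^{i+2}, where f′(x) = 3x². Iterate:
  r_0 = 9 (mod 19)
  r_1 = 85 (mod 361)
  r_2 = 5500 (mod 6859)
  r_3 = 80949 (mod 130321)
Final: r = 80949 with f(r) ≡ 0 mod 19^4.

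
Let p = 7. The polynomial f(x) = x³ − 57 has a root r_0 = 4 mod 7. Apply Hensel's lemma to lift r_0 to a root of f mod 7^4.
r_3 = 1628 (mod 2401)

Hensel: r_{i+1} = r_i − f(r_i)/f′(r_i) mod 7^{i+2}, where f′(x) = 3x². Iterate:
  r_0 = 4 (mod 7)
  r_1 = 11 (mod 49)
  r_2 = 256 (mod 343)
  r_3 = 1628 (mod 2401)
Final: r = 1628 with f(r) ≡ 0 mod 7^4.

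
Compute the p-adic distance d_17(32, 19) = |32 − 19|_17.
d_17(32, 19) = 1

Step 1 — x − y = 32 − 19 = 13. Step 2 — v_17(13) = 0 (factor: 13 = (17^0 · 13); the sign does not affect v_p). Step 3 — |x − y|_17 = 17^{0} = 1.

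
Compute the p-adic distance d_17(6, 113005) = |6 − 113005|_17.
d_17(6, 113005) = 1/4913

Step 1 — x − y = 6 − 113005 = -112999. Step 2 — v_17(-112999) = 3 (factor: -112999 = −(17^3 · 23); the sign does not affect v_p). Step 3 — |x − y|_17 = 17^{-3} = 1/4913.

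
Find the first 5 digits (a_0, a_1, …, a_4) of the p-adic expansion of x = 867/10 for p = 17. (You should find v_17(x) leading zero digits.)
(a_0, …, a_4) = (0, 0, 2, 5, 15)

v_17(867/10) = 2, so a_0 = ... = a_1 = 0. Factor out: x = 17^2 · u with u = 3/10 a unit in ℤ_17. Expand u iteratively via a_{v+i} = u_i mod 17, u_{i+1} = (u_i − a_{v+i})/17:
  u_0 = 3/10;  a_2 = 2;  u_1 = (u_0 − 2)/17 = -1/10
  u_1 = -1/10;  a_3 = 5;  u_2 = (u_1 − 5)/17 = -3/10
  u_2 = -3/10;  a_4 = 15;  u_3 = (u_2 − 15)/17 = -9/10
Digits: (0, 0, 2, 5, 15).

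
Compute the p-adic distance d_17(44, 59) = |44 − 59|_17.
d_17(44, 59) = 1

Step 1 — x − y = 44 − 59 = -15. Step 2 — v_17(-15) = 0 (factor: -15 = −(17^0 · 15); the sign does not affect v_p). Step 3 — |x − y|_17 = 17^{0} = 1.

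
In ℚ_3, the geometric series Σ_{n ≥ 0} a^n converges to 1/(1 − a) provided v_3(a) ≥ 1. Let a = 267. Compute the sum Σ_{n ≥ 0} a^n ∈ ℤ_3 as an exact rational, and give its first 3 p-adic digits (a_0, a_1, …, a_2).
Σ a^n = 1/(1 − a) = -1/266;  first 3 digits = (1, 2, 0)

v_3(a) = 1 ≥ 1, so the series converges in ℤ_3 to 1/(1 − a) = 1/(1 − 267) = -1/266. Expand this rational in ℤ_3: compute digits iteratively via d_i = x_i mod 3, x_{i+1} = (x_i − d_i)/3. The first 3 digits are (1, 2, 0).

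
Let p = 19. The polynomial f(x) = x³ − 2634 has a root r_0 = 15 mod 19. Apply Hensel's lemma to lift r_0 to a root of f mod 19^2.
r_1 = 338 (mod 361)

Hensel: r_{i+1} = r_i − f(r_i)/f′(r_i) mod 19^{i+2}, where f′(x) = 3x². Iterate:
  r_0 = 15 (mod 19)
  r_1 = 338 (mod 361)
Final: r = 338 with f(r) ≡ 0 mod 19^2.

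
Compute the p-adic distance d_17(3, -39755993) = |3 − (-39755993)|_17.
d_17(3, -39755993) = 1/1419857

Step 1 — x − y = 3 − (-39755993) = 39755996. Step 2 — v_17(39755996) = 5 (factor: 39755996 = (17^5 · 28); the sign does not affect v_p). Step 3 — |x − y|_17 = 17^{-5} = 1/1419857.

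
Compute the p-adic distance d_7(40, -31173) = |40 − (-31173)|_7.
d_7(40, -31173) = 1/2401

Step 1 — x − y = 40 − (-31173) = 31213. Step 2 — v_7(31213) = 4 (factor: 31213 = (7^4 · 13); the sign does not affect v_p). Step 3 — |x − y|_7 = 7^{-4} = 1/2401.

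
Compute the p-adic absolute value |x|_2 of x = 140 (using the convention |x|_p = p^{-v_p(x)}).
|140|_2 = 1/4

Step 1 — compute v_2(x) by factoring powers of 2 out of the numerator and denominator: v_2(140) = 2. Step 2 — apply |x|_p = p^{-v_p(x)} = 2^{-2} = 1/4.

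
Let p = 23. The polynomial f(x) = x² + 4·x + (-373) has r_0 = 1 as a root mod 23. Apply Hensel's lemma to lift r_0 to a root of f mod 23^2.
r_1 = 415 (mod 529)

Hensel: r_{i+1} = r_i − f(r_i)·(f′(r_i))^{-1} mod 23^{i+2}, f′(x) = 2x + 4. Iterate:
  r_0 = 1 (mod 23)
  r_1 = 415 (mod 529)
Final: r = 415 satisfies f(r) ≡ 0 mod 23^2.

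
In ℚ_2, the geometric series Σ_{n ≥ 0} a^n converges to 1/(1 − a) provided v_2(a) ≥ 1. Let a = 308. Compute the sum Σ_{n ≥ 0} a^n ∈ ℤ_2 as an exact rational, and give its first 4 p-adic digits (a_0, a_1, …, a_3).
Σ a^n = 1/(1 − a) = -1/307;  first 4 digits = (1, 0, 1, 0)

v_2(a) = 2 ≥ 1, so the series converges in ℤ_2 to 1/(1 − a) = 1/(1 − 308) = -1/307. Expand this rational in ℤ_2: compute digits iteratively via d_i = x_i mod 2, x_{i+1} = (x_i − d_i)/2. The first 4 digits are (1, 0, 1, 0).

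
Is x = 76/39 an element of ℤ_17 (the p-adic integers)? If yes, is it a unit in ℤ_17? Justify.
x ∈ ℤ_17^× (unit); v_17(x) = 0

ℤ_17 = {x ∈ ℚ_17 : v_17(x) ≥ 0} and ℤ_17^× = {x ∈ ℤ_17 : v_17(x) = 0}. Here v_17(76/39) = v_17(num) − v_17(den) = 0; compare against these criteria.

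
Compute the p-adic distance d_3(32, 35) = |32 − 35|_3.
d_3(32, 35) = 1/3

Step 1 — x − y = 32 − 35 = -3. Step 2 — v_3(-3) = 1 (factor: -3 = −(3^1 · 1); the sign does not affect v_p). Step 3 — |x − y|_3 = 3^{-1} = 1/3.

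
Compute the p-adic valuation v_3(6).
v_3(6) = 1

v_3(n) is the largest exponent k such that 3^k divides n. Factor out: 6 = 3^1 · 2. (Sign doesn't affect v_p.) So v_3(6) = 1.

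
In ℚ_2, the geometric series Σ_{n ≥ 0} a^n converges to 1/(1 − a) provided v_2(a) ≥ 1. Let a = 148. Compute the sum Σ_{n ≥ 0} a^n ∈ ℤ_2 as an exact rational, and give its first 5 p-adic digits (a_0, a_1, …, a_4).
Σ a^n = 1/(1 − a) = -1/147;  first 5 digits = (1, 0, 1, 0, 0)

v_2(a) = 2 ≥ 1, so the series converges in ℤ_2 to 1/(1 − a) = 1/(1 − 148) = -1/147. Expand this rational in ℤ_2: compute digits iteratively via d_i = x_i mod 2, x_{i+1} = (x_i − d_i)/2. The first 5 digits are (1, 0, 1, 0, 0).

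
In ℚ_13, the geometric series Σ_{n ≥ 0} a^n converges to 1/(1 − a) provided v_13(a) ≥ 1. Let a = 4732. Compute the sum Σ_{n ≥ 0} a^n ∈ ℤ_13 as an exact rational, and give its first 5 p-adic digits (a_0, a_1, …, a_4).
Σ a^n = 1/(1 − a) = -1/4731;  first 5 digits = (1, 0, 2, 2, 4)

v_13(a) = 2 ≥ 1, so the series converges in ℤ_13 to 1/(1 − a) = 1/(1 − 4732) = -1/4731. Expand this rational in ℤ_13: compute digits iteratively via d_i = x_i mod 13, x_{i+1} = (x_i − d_i)/13. The first 5 digits are (1, 0, 2, 2, 4).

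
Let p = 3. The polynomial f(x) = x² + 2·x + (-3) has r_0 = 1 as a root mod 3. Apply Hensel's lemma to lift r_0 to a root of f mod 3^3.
r_2 = 1 (mod 27)

Hensel: r_{i+1} = r_i − f(r_i)·(f′(r_i))^{-1} mod 3^{i+2}, f′(x) = 2x + 2. Iterate:
  r_0 = 1 (mod 3)
  r_1 = 1 (mod 9)
  r_2 = 1 (mod 27)
Final: r = 1 satisfies f(r) ≡ 0 mod 3^3.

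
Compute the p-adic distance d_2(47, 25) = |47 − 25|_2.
d_2(47, 25) = 1/2

Step 1 — x − y = 47 − 25 = 22. Step 2 — v_2(22) = 1 (factor: 22 = (2^1 · 11); the sign does not affect v_p). Step 3 — |x − y|_2 = 2^{-1} = 1/2.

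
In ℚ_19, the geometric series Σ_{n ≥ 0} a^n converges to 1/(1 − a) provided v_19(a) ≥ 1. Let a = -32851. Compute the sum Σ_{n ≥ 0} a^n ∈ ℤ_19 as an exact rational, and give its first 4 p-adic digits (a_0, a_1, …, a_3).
Σ a^n = 1/(1 − a) = 1/32852;  first 4 digits = (1, 0, 4, 14)

v_19(a) = 2 ≥ 1, so the series converges in ℤ_19 to 1/(1 − a) = 1/(1 − (-32851)) = 1/32852. Expand this rational in ℤ_19: compute digits iteratively via d_i = x_i mod 19, x_{i+1} = (x_i − d_i)/19. The first 4 digits are (1, 0, 4, 14).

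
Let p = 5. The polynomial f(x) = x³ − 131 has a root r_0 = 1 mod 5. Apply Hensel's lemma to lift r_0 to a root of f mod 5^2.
r_1 = 11 (mod 25)

Hensel: r_{i+1} = r_i − f(r_i)/f′(r_i) mod 5^{i+2}, where f′(x) = 3x². Iterate:
  r_0 = 1 (mod 5)
  r_1 = 11 (mod 25)
Final: r = 11 with f(r) ≡ 0 mod 5^2.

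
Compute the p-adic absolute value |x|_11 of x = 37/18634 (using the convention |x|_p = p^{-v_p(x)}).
|37/18634|_11 = 1331

Step 1 — compute v_11(x) by factoring powers of 11 out of the numerator and denominator: v_11(37/18634) = -3. Step 2 — apply |x|_p = p^{-v_p(x)} = 11^{3} = 1331.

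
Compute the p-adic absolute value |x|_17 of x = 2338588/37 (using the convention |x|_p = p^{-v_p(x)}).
|2338588/37|_17 = 1/83521

Step 1 — compute v_17(x) by factoring powers of 17 out of the numerator and denominator: v_17(2338588/37) = 4. Step 2 — apply |x|_p = p^{-v_p(x)} = 17^{-4} = 1/83521.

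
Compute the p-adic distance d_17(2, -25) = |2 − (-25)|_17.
d_17(2, -25) = 1

Step 1 — x − y = 2 − (-25) = 27. Step 2 — v_17(27) = 0 (factor: 27 = (17^0 · 27); the sign does not affect v_p). Step 3 — |x − y|_17 = 17^{0} = 1.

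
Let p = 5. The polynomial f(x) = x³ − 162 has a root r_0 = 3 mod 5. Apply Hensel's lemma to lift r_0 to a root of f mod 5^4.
r_3 = 208 (mod 625)

Hensel: r_{i+1} = r_i − f(r_i)/f′(r_i) mod 5^{i+2}, where f′(x) = 3x². Iterate:
  r_0 = 3 (mod 5)
  r_1 = 8 (mod 25)
  r_2 = 83 (mod 125)
  r_3 = 208 (mod 625)
Final: r = 208 with f(r) ≡ 0 mod 5^4.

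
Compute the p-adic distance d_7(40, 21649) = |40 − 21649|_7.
d_7(40, 21649) = 1/2401

Step 1 — x − y = 40 − 21649 = -21609. Step 2 — v_7(-21609) = 4 (factor: -21609 = −(7^4 · 9); the sign does not affect v_p). Step 3 — |x − y|_7 = 7^{-4} = 1/2401.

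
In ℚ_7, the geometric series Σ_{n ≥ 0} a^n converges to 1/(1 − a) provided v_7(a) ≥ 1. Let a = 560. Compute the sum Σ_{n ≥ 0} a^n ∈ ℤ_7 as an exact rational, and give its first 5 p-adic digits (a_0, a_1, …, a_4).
Σ a^n = 1/(1 − a) = -1/559;  first 5 digits = (1, 3, 6, 4, 1)

v_7(a) = 1 ≥ 1, so the series converges in ℤ_7 to 1/(1 − a) = 1/(1 − 560) = -1/559. Expand this rational in ℤ_7: compute digits iteratively via d_i = x_i mod 7, x_{i+1} = (x_i − d_i)/7. The first 5 digits are (1, 3, 6, 4, 1).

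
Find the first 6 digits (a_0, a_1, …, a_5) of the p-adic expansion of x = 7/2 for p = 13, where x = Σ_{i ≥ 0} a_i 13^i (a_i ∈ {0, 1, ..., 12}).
(a_0, …, a_5) = (10, 6, 6, 6, 6, 6)

v_13(7/2) = 0 (numerator and denominator both coprime to 13), so x ∈ ℤ_13^×. Compute digits iteratively via a_i = x_i mod 13, x_{i+1} = (x_i − a_i)/13, with x_0 = x:
  x_0 = 7/2;  a_0 = 10;  x_1 = (x_0 − 10)/13 = -1/2
  x_1 = -1/2;  a_1 = 6;  x_2 = (x_1 − 6)/13 = -1/2
  x_2 = -1/2;  a_2 = 6;  x_3 = (x_2 − 6)/13 = -1/2
  x_3 = -1/2;  a_3 = 6;  x_4 = (x_3 − 6)/13 = -1/2
  x_4 = -1/2;  a_4 = 6;  x_5 = (x_4 − 6)/13 = -1/2
  x_5 = -1/2;  a_5 = 6;  x_6 = (x_5 − 6)/13 = -1/2
Digits: (10, 6, 6, 6, 6, 6).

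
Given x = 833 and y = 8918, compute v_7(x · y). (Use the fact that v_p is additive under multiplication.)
v_7(7428694) = 5

v_p(x) = 2 (factor: 833 = 7^2 · 17); v_p(y) = 3 (factor: 8918 = 7^3 · 26). Additivity: v_p(xy) = v_p(x) + v_p(y) = 2 + 3 = 5. (Direct check: xy = 7428694 = 7^5 · (442).)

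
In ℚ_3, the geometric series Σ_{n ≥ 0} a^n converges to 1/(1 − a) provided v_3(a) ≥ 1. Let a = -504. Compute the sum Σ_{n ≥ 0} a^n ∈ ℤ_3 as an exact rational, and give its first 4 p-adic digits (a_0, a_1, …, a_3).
Σ a^n = 1/(1 − a) = 1/505;  first 4 digits = (1, 0, 1, 2)

v_3(a) = 2 ≥ 1, so the series converges in ℤ_3 to 1/(1 − a) = 1/(1 − (-504)) = 1/505. Expand this rational in ℤ_3: compute digits iteratively via d_i = x_i mod 3, x_{i+1} = (x_i − d_i)/3. The first 4 digits are (1, 0, 1, 2).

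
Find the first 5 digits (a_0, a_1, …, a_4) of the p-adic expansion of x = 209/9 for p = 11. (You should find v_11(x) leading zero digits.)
(a_0, …, a_4) = (0, 7, 2, 1, 6)

v_11(209/9) = 1, so a_0 = ... = a_0 = 0. Factor out: x = 11^1 · u with u = 19/9 a unit in ℤ_11. Expand u iteratively via a_{v+i} = u_i mod 11, u_{i+1} = (u_i − a_{v+i})/11:
  u_0 = 19/9;  a_1 = 7;  u_1 = (u_0 − 7)/11 = -4/9
  u_1 = -4/9;  a_2 = 2;  u_2 = (u_1 − 2)/11 = -2/9
  u_2 = -2/9;  a_3 = 1;  u_3 = (u_2 − 1)/11 = -1/9
  u_3 = -1/9;  a_4 = 6;  u_4 = (u_3 − 6)/11 = -5/9
Digits: (0, 7, 2, 1, 6).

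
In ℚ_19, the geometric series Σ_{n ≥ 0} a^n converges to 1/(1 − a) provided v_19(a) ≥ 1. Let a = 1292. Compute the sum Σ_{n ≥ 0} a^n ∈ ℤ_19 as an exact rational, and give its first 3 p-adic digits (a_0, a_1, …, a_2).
Σ a^n = 1/(1 − a) = -1/1291;  first 3 digits = (1, 11, 10)

v_19(a) = 1 ≥ 1, so the series converges in ℤ_19 to 1/(1 − a) = 1/(1 − 1292) = -1/1291. Expand this rational in ℤ_19: compute digits iteratively via d_i = x_i mod 19, x_{i+1} = (x_i − d_i)/19. The first 3 digits are (1, 11, 10).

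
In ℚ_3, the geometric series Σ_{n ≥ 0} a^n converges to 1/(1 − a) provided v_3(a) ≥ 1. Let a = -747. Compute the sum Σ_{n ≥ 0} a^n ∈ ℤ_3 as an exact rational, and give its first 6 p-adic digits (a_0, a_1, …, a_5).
Σ a^n = 1/(1 − a) = 1/748;  first 6 digits = (1, 0, 1, 2, 0, 1)

v_3(a) = 2 ≥ 1, so the series converges in ℤ_3 to 1/(1 − a) = 1/(1 − (-747)) = 1/748. Expand this rational in ℤ_3: compute digits iteratively via d_i = x_i mod 3, x_{i+1} = (x_i − d_i)/3. The first 6 digits are (1, 0, 1, 2, 0, 1).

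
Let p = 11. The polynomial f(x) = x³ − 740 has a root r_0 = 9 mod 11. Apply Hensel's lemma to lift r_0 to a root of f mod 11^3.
r_2 = 746 (mod 1331)

Hensel: r_{i+1} = r_i − f(r_i)/f′(r_i) mod 11^{i+2}, where f′(x) = 3x². Iterate:
  r_0 = 9 (mod 11)
  r_1 = 20 (mod 121)
  r_2 = 746 (mod 1331)
Final: r = 746 with f(r) ≡ 0 mod 11^3.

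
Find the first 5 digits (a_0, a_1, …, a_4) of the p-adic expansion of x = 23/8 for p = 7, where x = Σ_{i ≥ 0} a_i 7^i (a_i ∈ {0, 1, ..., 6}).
(a_0, …, a_4) = (2, 1, 6, 0, 6)

v_7(23/8) = 0 (numerator and denominator both coprime to 7), so x ∈ ℤ_7^×. Compute digits iteratively via a_i = x_i mod 7, x_{i+1} = (x_i − a_i)/7, with x_0 = x:
  x_0 = 23/8;  a_0 = 2;  x_1 = (x_0 − 2)/7 = 1/8
  x_1 = 1/8;  a_1 = 1;  x_2 = (x_1 − 1)/7 = -1/8
  x_2 = -1/8;  a_2 = 6;  x_3 = (x_2 − 6)/7 = -7/8
  x_3 = -7/8;  a_3 = 0;  x_4 = (x_3 − 0)/7 = -1/8
  x_4 = -1/8;  a_4 = 6;  x_5 = (x_4 − 6)/7 = -7/8
Digits: (2, 1, 6, 0, 6).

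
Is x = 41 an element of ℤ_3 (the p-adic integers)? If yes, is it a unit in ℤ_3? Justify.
x ∈ ℤ_3^× (unit); v_3(x) = 0

ℤ_3 = {x ∈ ℚ_3 : v_3(x) ≥ 0} and ℤ_3^× = {x ∈ ℤ_3 : v_3(x) = 0}. Here v_3(41) = v_3(num) − v_3(den) = 0; compare against these criteria.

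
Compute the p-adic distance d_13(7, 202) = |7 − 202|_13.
d_13(7, 202) = 1/13

Step 1 — x − y = 7 − 202 = -195. Step 2 — v_13(-195) = 1 (factor: -195 = −(13^1 · 15); the sign does not affect v_p). Step 3 — |x − y|_13 = 13^{-1} = 1/13.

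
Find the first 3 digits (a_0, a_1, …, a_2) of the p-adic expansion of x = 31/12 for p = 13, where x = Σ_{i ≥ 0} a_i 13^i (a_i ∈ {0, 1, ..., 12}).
(a_0, …, a_2) = (8, 5, 5)

v_13(31/12) = 0 (numerator and denominator both coprime to 13), so x ∈ ℤ_13^×. Compute digits iteratively via a_i = x_i mod 13, x_{i+1} = (x_i − a_i)/13, with x_0 = x:
  x_0 = 31/12;  a_0 = 8;  x_1 = (x_0 − 8)/13 = -5/12
  x_1 = -5/12;  a_1 = 5;  x_2 = (x_1 − 5)/13 = -5/12
  x_2 = -5/12;  a_2 = 5;  x_3 = (x_2 − 5)/13 = -5/12
Digits: (8, 5, 5).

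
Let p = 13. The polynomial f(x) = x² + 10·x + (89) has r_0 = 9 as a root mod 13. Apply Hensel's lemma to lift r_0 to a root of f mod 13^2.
r_1 = 48 (mod 169)

Hensel: r_{i+1} = r_i − f(r_i)·(f′(r_i))^{-1} mod 13^{i+2}, f′(x) = 2x + 10. Iterate:
  r_0 = 9 (mod 13)
  r_1 = 48 (mod 169)
Final: r = 48 satisfies f(r) ≡ 0 mod 13^2.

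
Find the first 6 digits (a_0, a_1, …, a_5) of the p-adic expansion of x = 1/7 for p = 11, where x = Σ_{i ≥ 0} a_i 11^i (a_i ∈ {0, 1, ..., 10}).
(a_0, …, a_5) = (8, 4, 9, 7, 4, 9)

v_11(1/7) = 0 (numerator and denominator both coprime to 11), so x ∈ ℤ_11^×. Compute digits iteratively via a_i = x_i mod 11, x_{i+1} = (x_i − a_i)/11, with x_0 = x:
  x_0 = 1/7;  a_0 = 8;  x_1 = (x_0 − 8)/11 = -5/7
  x_1 = -5/7;  a_1 = 4;  x_2 = (x_1 − 4)/11 = -3/7
  x_2 = -3/7;  a_2 = 9;  x_3 = (x_2 − 9)/11 = -6/7
  x_3 = -6/7;  a_3 = 7;  x_4 = (x_3 − 7)/11 = -5/7
  x_4 = -5/7;  a_4 = 4;  x_5 = (x_4 − 4)/11 = -3/7
  x_5 = -3/7;  a_5 = 9;  x_6 = (x_5 − 9)/11 = -6/7
Digits: (8, 4, 9, 7, 4, 9).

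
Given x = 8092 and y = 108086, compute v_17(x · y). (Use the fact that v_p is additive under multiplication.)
v_17(874631912) = 5

v_p(x) = 2 (factor: 8092 = 17^2 · 28); v_p(y) = 3 (factor: 108086 = 17^3 · 22). Additivity: v_p(xy) = v_p(x) + v_p(y) = 2 + 3 = 5. (Direct check: xy = 874631912 = 17^5 · (616).)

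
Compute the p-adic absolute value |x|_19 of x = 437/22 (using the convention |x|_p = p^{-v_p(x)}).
|437/22|_19 = 1/19

Step 1 — compute v_19(x) by factoring powers of 19 out of the numerator and denominator: v_19(437/22) = 1. Step 2 — apply |x|_p = p^{-v_p(x)} = 19^{-1} = 1/19.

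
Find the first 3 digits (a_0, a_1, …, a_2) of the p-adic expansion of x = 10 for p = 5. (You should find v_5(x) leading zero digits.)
(a_0, …, a_2) = (0, 2, 0)

v_5(10) = 1, so a_0 = ... = a_0 = 0. Factor out: x = 5^1 · u with u = 2 a unit in ℤ_5. Expand u iteratively via a_{v+i} = u_i mod 5, u_{i+1} = (u_i − a_{v+i})/5:
  u_0 = 2;  a_1 = 2;  u_1 = (u_0 − 2)/5 = 0
  u_1 = 0;  a_2 = 0;  u_2 = (u_1 − 0)/5 = 0
Digits: (0, 2, 0).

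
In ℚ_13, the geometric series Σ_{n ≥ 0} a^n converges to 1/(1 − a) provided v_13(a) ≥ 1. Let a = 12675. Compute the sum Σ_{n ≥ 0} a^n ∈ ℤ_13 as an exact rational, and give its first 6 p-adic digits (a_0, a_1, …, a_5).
Σ a^n = 1/(1 − a) = -1/12674;  first 6 digits = (1, 0, 10, 5, 9, 3)

v_13(a) = 2 ≥ 1, so the series converges in ℤ_13 to 1/(1 − a) = 1/(1 − 12675) = -1/12674. Expand this rational in ℤ_13: compute digits iteratively via d_i = x_i mod 13, x_{i+1} = (x_i − d_i)/13. The first 6 digits are (1, 0, 10, 5, 9, 3).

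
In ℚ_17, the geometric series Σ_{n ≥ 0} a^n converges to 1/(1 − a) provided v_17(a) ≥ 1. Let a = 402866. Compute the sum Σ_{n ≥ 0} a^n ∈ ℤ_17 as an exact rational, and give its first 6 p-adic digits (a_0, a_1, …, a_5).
Σ a^n = 1/(1 − a) = -1/402865;  first 6 digits = (1, 0, 0, 14, 4, 0)

v_17(a) = 3 ≥ 1, so the series converges in ℤ_17 to 1/(1 − a) = 1/(1 − 402866) = -1/402865. Expand this rational in ℤ_17: compute digits iteratively via d_i = x_i mod 17, x_{i+1} = (x_i − d_i)/17. The first 6 digits are (1, 0, 0, 14, 4, 0).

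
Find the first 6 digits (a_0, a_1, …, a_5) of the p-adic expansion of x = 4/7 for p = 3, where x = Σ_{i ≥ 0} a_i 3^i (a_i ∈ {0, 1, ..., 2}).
(a_0, …, a_5) = (1, 2, 1, 2, 0, 1)

v_3(4/7) = 0 (numerator and denominator both coprime to 3), so x ∈ ℤ_3^×. Compute digits iteratively via a_i = x_i mod 3, x_{i+1} = (x_i − a_i)/3, with x_0 = x:
  x_0 = 4/7;  a_0 = 1;  x_1 = (x_0 − 1)/3 = -1/7
  x_1 = -1/7;  a_1 = 2;  x_2 = (x_1 − 2)/3 = -5/7
  x_2 = -5/7;  a_2 = 1;  x_3 = (x_2 − 1)/3 = -4/7
  x_3 = -4/7;  a_3 = 2;  x_4 = (x_3 − 2)/3 = -6/7
  x_4 = -6/7;  a_4 = 0;  x_5 = (x_4 − 0)/3 = -2/7
  x_5 = -2/7;  a_5 = 1;  x_6 = (x_5 − 1)/3 = -3/7
Digits: (1, 2, 1, 2, 0, 1).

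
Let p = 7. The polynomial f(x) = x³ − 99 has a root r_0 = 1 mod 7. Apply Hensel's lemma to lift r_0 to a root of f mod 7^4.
r_3 = 834 (mod 2401)

Hensel: r_{i+1} = r_i − f(r_i)/f′(r_i) mod 7^{i+2}, where f′(x) = 3x². Iterate:
  r_0 = 1 (mod 7)
  r_1 = 1 (mod 49)
  r_2 = 148 (mod 343)
  r_3 = 834 (mod 2401)
Final: r = 834 with f(r) ≡ 0 mod 7^4.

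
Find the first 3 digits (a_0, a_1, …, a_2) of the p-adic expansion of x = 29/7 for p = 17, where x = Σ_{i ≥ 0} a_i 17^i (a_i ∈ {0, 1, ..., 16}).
(a_0, …, a_2) = (9, 7, 2)

v_17(29/7) = 0 (numerator and denominator both coprime to 17), so x ∈ ℤ_17^×. Compute digits iteratively via a_i = x_i mod 17, x_{i+1} = (x_i − a_i)/17, with x_0 = x:
  x_0 = 29/7;  a_0 = 9;  x_1 = (x_0 − 9)/17 = -2/7
  x_1 = -2/7;  a_1 = 7;  x_2 = (x_1 − 7)/17 = -3/7
  x_2 = -3/7;  a_2 = 2;  x_3 = (x_2 − 2)/17 = -1/7
Digits: (9, 7, 2).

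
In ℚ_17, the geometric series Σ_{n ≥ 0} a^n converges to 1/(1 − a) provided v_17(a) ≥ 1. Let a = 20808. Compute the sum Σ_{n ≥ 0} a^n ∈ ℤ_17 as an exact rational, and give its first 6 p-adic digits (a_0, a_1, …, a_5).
Σ a^n = 1/(1 − a) = -1/20807;  first 6 digits = (1, 0, 4, 4, 16, 15)

v_17(a) = 2 ≥ 1, so the series converges in ℤ_17 to 1/(1 − a) = 1/(1 − 20808) = -1/20807. Expand this rational in ℤ_17: compute digits iteratively via d_i = x_i mod 17, x_{i+1} = (x_i − d_i)/17. The first 6 digits are (1, 0, 4, 4, 16, 15).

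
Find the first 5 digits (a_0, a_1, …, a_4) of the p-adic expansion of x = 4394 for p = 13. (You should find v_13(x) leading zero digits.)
(a_0, …, a_4) = (0, 0, 0, 2, 0)

v_13(4394) = 3, so a_0 = ... = a_2 = 0. Factor out: x = 13^3 · u with u = 2 a unit in ℤ_13. Expand u iteratively via a_{v+i} = u_i mod 13, u_{i+1} = (u_i − a_{v+i})/13:
  u_0 = 2;  a_3 = 2;  u_1 = (u_0 − 2)/13 = 0
  u_1 = 0;  a_4 = 0;  u_2 = (u_1 − 0)/13 = 0
Digits: (0, 0, 0, 2, 0).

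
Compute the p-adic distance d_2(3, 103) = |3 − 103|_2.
d_2(3, 103) = 1/4

Step 1 — x − y = 3 − 103 = -100. Step 2 — v_2(-100) = 2 (factor: -100 = −(2^2 · 25); the sign does not affect v_p). Step 3 — |x − y|_2 = 2^{-2} = 1/4.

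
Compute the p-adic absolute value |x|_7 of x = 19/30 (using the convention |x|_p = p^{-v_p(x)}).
|19/30|_7 = 1

Step 1 — compute v_7(x) by factoring powers of 7 out of the numerator and denominator: v_7(19/30) = 0. Step 2 — apply |x|_p = p^{-v_p(x)} = 7^{0} = 1.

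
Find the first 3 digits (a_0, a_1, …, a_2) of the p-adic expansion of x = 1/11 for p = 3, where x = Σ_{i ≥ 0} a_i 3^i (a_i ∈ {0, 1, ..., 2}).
(a_0, …, a_2) = (2, 1, 0)

v_3(1/11) = 0 (numerator and denominator both coprime to 3), so x ∈ ℤ_3^×. Compute digits iteratively via a_i = x_i mod 3, x_{i+1} = (x_i − a_i)/3, with x_0 = x:
  x_0 = 1/11;  a_0 = 2;  x_1 = (x_0 − 2)/3 = -7/11
  x_1 = -7/11;  a_1 = 1;  x_2 = (x_1 − 1)/3 = -6/11
  x_2 = -6/11;  a_2 = 0;  x_3 = (x_2 − 0)/3 = -2/11
Digits: (2, 1, 0).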